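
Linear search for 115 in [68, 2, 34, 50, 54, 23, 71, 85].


i=0: 68!=115
i=1: 2!=115
i=2: 34!=115
i=3: 50!=115
i=4: 54!=115
i=5: 23!=115
i=6: 71!=115
i=7: 85!=115

Not found, 8 comps


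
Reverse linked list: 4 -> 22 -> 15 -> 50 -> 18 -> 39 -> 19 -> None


Step 1: curr=4, set curr.next=prev(None) | reversed so far: 4
Step 2: curr=22, set curr.next=prev(4) | reversed so far: 22 -> 4
Step 3: curr=15, set curr.next=prev(22) | reversed so far: 15 -> 22 -> 4
Step 4: curr=50, set curr.next=prev(15) | reversed so far: 50 -> 15 -> 22 -> 4
Step 5: curr=18, set curr.next=prev(50) | reversed so far: 18 -> 50 -> 15 -> 22 -> 4
Step 6: curr=39, set curr.next=prev(18) | reversed so far: 39 -> 18 -> 50 -> 15 -> 22 -> 4
Step 7: curr=19, set curr.next=prev(39) | reversed so far: 19 -> 39 -> 18 -> 50 -> 15 -> 22 -> 4

19 -> 39 -> 18 -> 50 -> 15 -> 22 -> 4 -> None


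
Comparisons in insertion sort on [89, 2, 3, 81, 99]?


Algorithm: insertion sort
Input: [89, 2, 3, 81, 99]
Sorted: [2, 3, 81, 89, 99]

6


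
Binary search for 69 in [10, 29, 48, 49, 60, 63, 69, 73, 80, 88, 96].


Step 1: lo=0, hi=10, mid=5, val=63
Step 2: lo=6, hi=10, mid=8, val=80
Step 3: lo=6, hi=7, mid=6, val=69

Found at index 6


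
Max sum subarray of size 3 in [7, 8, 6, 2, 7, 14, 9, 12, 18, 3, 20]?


[0:3]: 21
[1:4]: 16
[2:5]: 15
[3:6]: 23
[4:7]: 30
[5:8]: 35
[6:9]: 39
[7:10]: 33
[8:11]: 41

Max: 41 at [8:11]


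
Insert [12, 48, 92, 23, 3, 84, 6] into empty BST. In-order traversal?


Insert 12: root
Insert 48: R from 12
Insert 92: R from 12 -> R from 48
Insert 23: R from 12 -> L from 48
Insert 3: L from 12
Insert 84: R from 12 -> R from 48 -> L from 92
Insert 6: L from 12 -> R from 3

In-order: [3, 6, 12, 23, 48, 84, 92]


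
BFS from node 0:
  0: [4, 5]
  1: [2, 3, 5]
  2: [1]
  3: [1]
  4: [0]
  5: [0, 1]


Visit 0, enqueue [4, 5]
Visit 4, enqueue []
Visit 5, enqueue [1]
Visit 1, enqueue [2, 3]
Visit 2, enqueue []
Visit 3, enqueue []

BFS order: [0, 4, 5, 1, 2, 3]


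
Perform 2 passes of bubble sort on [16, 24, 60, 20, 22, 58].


Initial: [16, 24, 60, 20, 22, 58]
Pass 1: [16, 24, 20, 22, 58, 60] (3 swaps)
Pass 2: [16, 20, 22, 24, 58, 60] (2 swaps)

After 2 passes: [16, 20, 22, 24, 58, 60]


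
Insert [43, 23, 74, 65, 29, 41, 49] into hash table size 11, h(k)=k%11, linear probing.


Insert 43: h=10 -> slot 10
Insert 23: h=1 -> slot 1
Insert 74: h=8 -> slot 8
Insert 65: h=10, 1 probes -> slot 0
Insert 29: h=7 -> slot 7
Insert 41: h=8, 1 probes -> slot 9
Insert 49: h=5 -> slot 5

Table: [65, 23, None, None, None, 49, None, 29, 74, 41, 43]


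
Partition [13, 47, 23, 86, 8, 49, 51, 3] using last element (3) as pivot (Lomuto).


Pivot: 3
Place pivot at 0: [3, 47, 23, 86, 8, 49, 51, 13]

Partitioned: [3, 47, 23, 86, 8, 49, 51, 13]


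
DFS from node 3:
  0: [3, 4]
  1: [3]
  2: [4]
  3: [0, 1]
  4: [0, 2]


Visit 3, push [1, 0]
Visit 0, push [4]
Visit 4, push [2]
Visit 2, push []
Visit 1, push []

DFS order: [3, 0, 4, 2, 1]


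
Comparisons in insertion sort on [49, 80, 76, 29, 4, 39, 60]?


Algorithm: insertion sort
Input: [49, 80, 76, 29, 4, 39, 60]
Sorted: [4, 29, 39, 49, 60, 76, 80]

17


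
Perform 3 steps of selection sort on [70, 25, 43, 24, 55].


Initial: [70, 25, 43, 24, 55]
Step 1: min=24 at 3
  Swap: [24, 25, 43, 70, 55]
Step 2: min=25 at 1
  Swap: [24, 25, 43, 70, 55]
Step 3: min=43 at 2
  Swap: [24, 25, 43, 70, 55]

After 3 steps: [24, 25, 43, 70, 55]


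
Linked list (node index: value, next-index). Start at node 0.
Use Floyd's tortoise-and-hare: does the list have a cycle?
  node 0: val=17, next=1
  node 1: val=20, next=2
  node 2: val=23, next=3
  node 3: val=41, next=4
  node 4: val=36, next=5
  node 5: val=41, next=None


Floyd's tortoise (slow, +1) and hare (fast, +2):
  init: slow=0, fast=0
  step 1: slow=1, fast=2
  step 2: slow=2, fast=4
  step 3: fast 4->5->None, no cycle

Cycle: no


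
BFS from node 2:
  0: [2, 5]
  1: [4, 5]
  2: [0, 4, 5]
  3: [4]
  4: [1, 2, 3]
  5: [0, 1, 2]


Visit 2, enqueue [0, 4, 5]
Visit 0, enqueue []
Visit 4, enqueue [1, 3]
Visit 5, enqueue []
Visit 1, enqueue []
Visit 3, enqueue []

BFS order: [2, 0, 4, 5, 1, 3]


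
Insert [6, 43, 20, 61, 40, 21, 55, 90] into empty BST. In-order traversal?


Insert 6: root
Insert 43: R from 6
Insert 20: R from 6 -> L from 43
Insert 61: R from 6 -> R from 43
Insert 40: R from 6 -> L from 43 -> R from 20
Insert 21: R from 6 -> L from 43 -> R from 20 -> L from 40
Insert 55: R from 6 -> R from 43 -> L from 61
Insert 90: R from 6 -> R from 43 -> R from 61

In-order: [6, 20, 21, 40, 43, 55, 61, 90]


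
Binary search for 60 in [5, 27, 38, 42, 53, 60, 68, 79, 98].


Step 1: lo=0, hi=8, mid=4, val=53
Step 2: lo=5, hi=8, mid=6, val=68
Step 3: lo=5, hi=5, mid=5, val=60

Found at index 5


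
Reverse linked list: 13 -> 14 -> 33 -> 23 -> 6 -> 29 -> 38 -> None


Step 1: curr=13, set curr.next=prev(None) | reversed so far: 13
Step 2: curr=14, set curr.next=prev(13) | reversed so far: 14 -> 13
Step 3: curr=33, set curr.next=prev(14) | reversed so far: 33 -> 14 -> 13
Step 4: curr=23, set curr.next=prev(33) | reversed so far: 23 -> 33 -> 14 -> 13
Step 5: curr=6, set curr.next=prev(23) | reversed so far: 6 -> 23 -> 33 -> 14 -> 13
Step 6: curr=29, set curr.next=prev(6) | reversed so far: 29 -> 6 -> 23 -> 33 -> 14 -> 13
Step 7: curr=38, set curr.next=prev(29) | reversed so far: 38 -> 29 -> 6 -> 23 -> 33 -> 14 -> 13

38 -> 29 -> 6 -> 23 -> 33 -> 14 -> 13 -> None


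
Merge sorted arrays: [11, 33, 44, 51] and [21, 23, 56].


Take 11 from A
Take 21 from B
Take 23 from B
Take 33 from A
Take 44 from A
Take 51 from A

Merged: [11, 21, 23, 33, 44, 51, 56]


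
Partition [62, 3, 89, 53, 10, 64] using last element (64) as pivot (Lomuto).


Pivot: 64
  62 <= 64: advance i (no swap)
  3 <= 64: advance i (no swap)
  53 <= 64: swap -> [62, 3, 53, 89, 10, 64]
  10 <= 64: swap -> [62, 3, 53, 10, 89, 64]
Place pivot at 4: [62, 3, 53, 10, 64, 89]

Partitioned: [62, 3, 53, 10, 64, 89]


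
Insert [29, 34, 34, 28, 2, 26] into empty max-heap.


Insert 29: [29]
Insert 34: [34, 29]
Insert 34: [34, 29, 34]
Insert 28: [34, 29, 34, 28]
Insert 2: [34, 29, 34, 28, 2]
Insert 26: [34, 29, 34, 28, 2, 26]

Final heap: [34, 29, 34, 28, 2, 26]


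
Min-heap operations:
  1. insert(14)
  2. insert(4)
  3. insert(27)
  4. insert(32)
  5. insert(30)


insert(14) -> [14]
insert(4) -> [4, 14]
insert(27) -> [4, 14, 27]
insert(32) -> [4, 14, 27, 32]
insert(30) -> [4, 14, 27, 32, 30]

Final heap: [4, 14, 27, 32, 30]


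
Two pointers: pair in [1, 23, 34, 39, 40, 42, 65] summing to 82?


lo=0(1)+hi=6(65)=66
lo=1(23)+hi=6(65)=88
lo=1(23)+hi=5(42)=65
lo=2(34)+hi=5(42)=76
lo=3(39)+hi=5(42)=81
lo=4(40)+hi=5(42)=82

Yes: 40+42=82


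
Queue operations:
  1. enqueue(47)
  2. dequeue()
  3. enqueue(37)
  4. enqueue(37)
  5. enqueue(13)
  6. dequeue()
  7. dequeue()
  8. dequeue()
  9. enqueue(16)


enqueue(47) -> [47]
dequeue()->47, []
enqueue(37) -> [37]
enqueue(37) -> [37, 37]
enqueue(13) -> [37, 37, 13]
dequeue()->37, [37, 13]
dequeue()->37, [13]
dequeue()->13, []
enqueue(16) -> [16]

Final queue: [16]


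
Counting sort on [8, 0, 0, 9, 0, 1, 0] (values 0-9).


Input: [8, 0, 0, 9, 0, 1, 0]
Counts: [4, 1, 0, 0, 0, 0, 0, 0, 1, 1]

Sorted: [0, 0, 0, 0, 1, 8, 9]


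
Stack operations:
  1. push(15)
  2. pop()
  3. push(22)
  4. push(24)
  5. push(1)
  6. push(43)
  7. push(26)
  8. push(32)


push(15) -> [15]
pop()->15, []
push(22) -> [22]
push(24) -> [22, 24]
push(1) -> [22, 24, 1]
push(43) -> [22, 24, 1, 43]
push(26) -> [22, 24, 1, 43, 26]
push(32) -> [22, 24, 1, 43, 26, 32]

Final stack: [22, 24, 1, 43, 26, 32]


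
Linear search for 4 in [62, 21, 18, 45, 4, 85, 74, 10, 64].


i=0: 62!=4
i=1: 21!=4
i=2: 18!=4
i=3: 45!=4
i=4: 4==4 found!

Found at 4, 5 comps


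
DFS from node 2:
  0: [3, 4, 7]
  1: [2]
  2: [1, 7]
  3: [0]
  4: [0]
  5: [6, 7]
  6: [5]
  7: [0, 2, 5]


Visit 2, push [7, 1]
Visit 1, push []
Visit 7, push [5, 0]
Visit 0, push [4, 3]
Visit 3, push []
Visit 4, push []
Visit 5, push [6]
Visit 6, push []

DFS order: [2, 1, 7, 0, 3, 4, 5, 6]


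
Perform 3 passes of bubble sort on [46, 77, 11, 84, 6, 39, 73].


Initial: [46, 77, 11, 84, 6, 39, 73]
Pass 1: [46, 11, 77, 6, 39, 73, 84] (4 swaps)
Pass 2: [11, 46, 6, 39, 73, 77, 84] (4 swaps)
Pass 3: [11, 6, 39, 46, 73, 77, 84] (2 swaps)

After 3 passes: [11, 6, 39, 46, 73, 77, 84]


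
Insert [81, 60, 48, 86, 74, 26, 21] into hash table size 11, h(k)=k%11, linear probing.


Insert 81: h=4 -> slot 4
Insert 60: h=5 -> slot 5
Insert 48: h=4, 2 probes -> slot 6
Insert 86: h=9 -> slot 9
Insert 74: h=8 -> slot 8
Insert 26: h=4, 3 probes -> slot 7
Insert 21: h=10 -> slot 10

Table: [None, None, None, None, 81, 60, 48, 26, 74, 86, 21]


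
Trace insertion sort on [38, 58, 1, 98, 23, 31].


Initial: [38, 58, 1, 98, 23, 31]
Insert 58: [38, 58, 1, 98, 23, 31]
Insert 1: [1, 38, 58, 98, 23, 31]
Insert 98: [1, 38, 58, 98, 23, 31]
Insert 23: [1, 23, 38, 58, 98, 31]
Insert 31: [1, 23, 31, 38, 58, 98]

Sorted: [1, 23, 31, 38, 58, 98]


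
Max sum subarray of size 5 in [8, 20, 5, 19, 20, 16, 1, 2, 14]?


[0:5]: 72
[1:6]: 80
[2:7]: 61
[3:8]: 58
[4:9]: 53

Max: 80 at [1:6]


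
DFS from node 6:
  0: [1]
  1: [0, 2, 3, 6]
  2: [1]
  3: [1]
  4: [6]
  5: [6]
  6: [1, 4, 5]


Visit 6, push [5, 4, 1]
Visit 1, push [3, 2, 0]
Visit 0, push []
Visit 2, push []
Visit 3, push []
Visit 4, push []
Visit 5, push []

DFS order: [6, 1, 0, 2, 3, 4, 5]


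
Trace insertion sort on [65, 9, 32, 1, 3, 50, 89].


Initial: [65, 9, 32, 1, 3, 50, 89]
Insert 9: [9, 65, 32, 1, 3, 50, 89]
Insert 32: [9, 32, 65, 1, 3, 50, 89]
Insert 1: [1, 9, 32, 65, 3, 50, 89]
Insert 3: [1, 3, 9, 32, 65, 50, 89]
Insert 50: [1, 3, 9, 32, 50, 65, 89]
Insert 89: [1, 3, 9, 32, 50, 65, 89]

Sorted: [1, 3, 9, 32, 50, 65, 89]


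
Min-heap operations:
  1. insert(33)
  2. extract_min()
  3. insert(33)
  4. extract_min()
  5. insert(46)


insert(33) -> [33]
extract_min()->33, []
insert(33) -> [33]
extract_min()->33, []
insert(46) -> [46]

Final heap: [46]


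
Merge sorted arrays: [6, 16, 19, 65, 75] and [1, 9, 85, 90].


Take 1 from B
Take 6 from A
Take 9 from B
Take 16 from A
Take 19 from A
Take 65 from A
Take 75 from A

Merged: [1, 6, 9, 16, 19, 65, 75, 85, 90]


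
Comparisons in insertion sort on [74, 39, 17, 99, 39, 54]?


Algorithm: insertion sort
Input: [74, 39, 17, 99, 39, 54]
Sorted: [17, 39, 39, 54, 74, 99]

10


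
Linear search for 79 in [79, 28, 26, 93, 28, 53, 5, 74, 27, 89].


i=0: 79==79 found!

Found at 0, 1 comps


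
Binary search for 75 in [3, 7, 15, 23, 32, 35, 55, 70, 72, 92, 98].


Step 1: lo=0, hi=10, mid=5, val=35
Step 2: lo=6, hi=10, mid=8, val=72
Step 3: lo=9, hi=10, mid=9, val=92

Not found


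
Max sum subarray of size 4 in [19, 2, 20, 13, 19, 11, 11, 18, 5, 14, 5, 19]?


[0:4]: 54
[1:5]: 54
[2:6]: 63
[3:7]: 54
[4:8]: 59
[5:9]: 45
[6:10]: 48
[7:11]: 42
[8:12]: 43

Max: 63 at [2:6]


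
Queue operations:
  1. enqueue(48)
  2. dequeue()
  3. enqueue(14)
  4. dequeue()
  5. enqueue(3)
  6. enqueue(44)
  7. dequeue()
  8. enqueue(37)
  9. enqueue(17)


enqueue(48) -> [48]
dequeue()->48, []
enqueue(14) -> [14]
dequeue()->14, []
enqueue(3) -> [3]
enqueue(44) -> [3, 44]
dequeue()->3, [44]
enqueue(37) -> [44, 37]
enqueue(17) -> [44, 37, 17]

Final queue: [44, 37, 17]


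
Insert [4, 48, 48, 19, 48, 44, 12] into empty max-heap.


Insert 4: [4]
Insert 48: [48, 4]
Insert 48: [48, 4, 48]
Insert 19: [48, 19, 48, 4]
Insert 48: [48, 48, 48, 4, 19]
Insert 44: [48, 48, 48, 4, 19, 44]
Insert 12: [48, 48, 48, 4, 19, 44, 12]

Final heap: [48, 48, 48, 4, 19, 44, 12]


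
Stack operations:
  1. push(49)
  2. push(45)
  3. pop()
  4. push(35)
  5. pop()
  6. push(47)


push(49) -> [49]
push(45) -> [49, 45]
pop()->45, [49]
push(35) -> [49, 35]
pop()->35, [49]
push(47) -> [49, 47]

Final stack: [49, 47]


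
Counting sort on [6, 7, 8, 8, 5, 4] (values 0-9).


Input: [6, 7, 8, 8, 5, 4]
Counts: [0, 0, 0, 0, 1, 1, 1, 1, 2, 0]

Sorted: [4, 5, 6, 7, 8, 8]


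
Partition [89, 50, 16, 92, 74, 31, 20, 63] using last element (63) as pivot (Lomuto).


Pivot: 63
  50 <= 63: swap -> [50, 89, 16, 92, 74, 31, 20, 63]
  16 <= 63: swap -> [50, 16, 89, 92, 74, 31, 20, 63]
  31 <= 63: swap -> [50, 16, 31, 92, 74, 89, 20, 63]
  20 <= 63: swap -> [50, 16, 31, 20, 74, 89, 92, 63]
Place pivot at 4: [50, 16, 31, 20, 63, 89, 92, 74]

Partitioned: [50, 16, 31, 20, 63, 89, 92, 74]


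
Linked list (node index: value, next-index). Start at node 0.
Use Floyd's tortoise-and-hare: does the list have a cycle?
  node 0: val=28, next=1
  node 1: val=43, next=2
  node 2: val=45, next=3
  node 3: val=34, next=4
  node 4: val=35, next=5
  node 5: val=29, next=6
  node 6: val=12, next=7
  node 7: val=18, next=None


Floyd's tortoise (slow, +1) and hare (fast, +2):
  init: slow=0, fast=0
  step 1: slow=1, fast=2
  step 2: slow=2, fast=4
  step 3: slow=3, fast=6
  step 4: fast 6->7->None, no cycle

Cycle: no


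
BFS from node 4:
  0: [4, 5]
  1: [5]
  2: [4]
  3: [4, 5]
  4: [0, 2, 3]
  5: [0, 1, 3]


Visit 4, enqueue [0, 2, 3]
Visit 0, enqueue [5]
Visit 2, enqueue []
Visit 3, enqueue []
Visit 5, enqueue [1]
Visit 1, enqueue []

BFS order: [4, 0, 2, 3, 5, 1]


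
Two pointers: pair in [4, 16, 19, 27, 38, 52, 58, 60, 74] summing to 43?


lo=0(4)+hi=8(74)=78
lo=0(4)+hi=7(60)=64
lo=0(4)+hi=6(58)=62
lo=0(4)+hi=5(52)=56
lo=0(4)+hi=4(38)=42
lo=1(16)+hi=4(38)=54
lo=1(16)+hi=3(27)=43

Yes: 16+27=43


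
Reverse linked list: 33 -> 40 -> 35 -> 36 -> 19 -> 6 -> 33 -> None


Step 1: curr=33, set curr.next=prev(None) | reversed so far: 33
Step 2: curr=40, set curr.next=prev(33) | reversed so far: 40 -> 33
Step 3: curr=35, set curr.next=prev(40) | reversed so far: 35 -> 40 -> 33
Step 4: curr=36, set curr.next=prev(35) | reversed so far: 36 -> 35 -> 40 -> 33
Step 5: curr=19, set curr.next=prev(36) | reversed so far: 19 -> 36 -> 35 -> 40 -> 33
Step 6: curr=6, set curr.next=prev(19) | reversed so far: 6 -> 19 -> 36 -> 35 -> 40 -> 33
Step 7: curr=33, set curr.next=prev(6) | reversed so far: 33 -> 6 -> 19 -> 36 -> 35 -> 40 -> 33

33 -> 6 -> 19 -> 36 -> 35 -> 40 -> 33 -> None


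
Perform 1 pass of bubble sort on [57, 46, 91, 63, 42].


Initial: [57, 46, 91, 63, 42]
Pass 1: [46, 57, 63, 42, 91] (3 swaps)

After 1 pass: [46, 57, 63, 42, 91]


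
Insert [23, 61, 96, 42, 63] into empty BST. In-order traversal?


Insert 23: root
Insert 61: R from 23
Insert 96: R from 23 -> R from 61
Insert 42: R from 23 -> L from 61
Insert 63: R from 23 -> R from 61 -> L from 96

In-order: [23, 42, 61, 63, 96]


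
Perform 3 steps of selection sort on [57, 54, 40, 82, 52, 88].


Initial: [57, 54, 40, 82, 52, 88]
Step 1: min=40 at 2
  Swap: [40, 54, 57, 82, 52, 88]
Step 2: min=52 at 4
  Swap: [40, 52, 57, 82, 54, 88]
Step 3: min=54 at 4
  Swap: [40, 52, 54, 82, 57, 88]

After 3 steps: [40, 52, 54, 82, 57, 88]


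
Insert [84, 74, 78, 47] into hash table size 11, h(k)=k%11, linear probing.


Insert 84: h=7 -> slot 7
Insert 74: h=8 -> slot 8
Insert 78: h=1 -> slot 1
Insert 47: h=3 -> slot 3

Table: [None, 78, None, 47, None, None, None, 84, 74, None, None]


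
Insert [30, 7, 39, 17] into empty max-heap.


Insert 30: [30]
Insert 7: [30, 7]
Insert 39: [39, 7, 30]
Insert 17: [39, 17, 30, 7]

Final heap: [39, 17, 30, 7]


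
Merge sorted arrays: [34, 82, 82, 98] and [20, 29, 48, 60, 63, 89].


Take 20 from B
Take 29 from B
Take 34 from A
Take 48 from B
Take 60 from B
Take 63 from B
Take 82 from A
Take 82 from A
Take 89 from B

Merged: [20, 29, 34, 48, 60, 63, 82, 82, 89, 98]


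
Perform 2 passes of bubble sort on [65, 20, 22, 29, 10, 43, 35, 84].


Initial: [65, 20, 22, 29, 10, 43, 35, 84]
Pass 1: [20, 22, 29, 10, 43, 35, 65, 84] (6 swaps)
Pass 2: [20, 22, 10, 29, 35, 43, 65, 84] (2 swaps)

After 2 passes: [20, 22, 10, 29, 35, 43, 65, 84]


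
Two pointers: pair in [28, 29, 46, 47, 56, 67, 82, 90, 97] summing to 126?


lo=0(28)+hi=8(97)=125
lo=1(29)+hi=8(97)=126

Yes: 29+97=126


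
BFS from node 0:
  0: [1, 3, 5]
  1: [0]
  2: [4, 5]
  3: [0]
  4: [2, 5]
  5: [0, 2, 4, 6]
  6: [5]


Visit 0, enqueue [1, 3, 5]
Visit 1, enqueue []
Visit 3, enqueue []
Visit 5, enqueue [2, 4, 6]
Visit 2, enqueue []
Visit 4, enqueue []
Visit 6, enqueue []

BFS order: [0, 1, 3, 5, 2, 4, 6]


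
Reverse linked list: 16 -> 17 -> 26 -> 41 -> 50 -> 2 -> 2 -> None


Step 1: curr=16, set curr.next=prev(None) | reversed so far: 16
Step 2: curr=17, set curr.next=prev(16) | reversed so far: 17 -> 16
Step 3: curr=26, set curr.next=prev(17) | reversed so far: 26 -> 17 -> 16
Step 4: curr=41, set curr.next=prev(26) | reversed so far: 41 -> 26 -> 17 -> 16
Step 5: curr=50, set curr.next=prev(41) | reversed so far: 50 -> 41 -> 26 -> 17 -> 16
Step 6: curr=2, set curr.next=prev(50) | reversed so far: 2 -> 50 -> 41 -> 26 -> 17 -> 16
Step 7: curr=2, set curr.next=prev(2) | reversed so far: 2 -> 2 -> 50 -> 41 -> 26 -> 17 -> 16

2 -> 2 -> 50 -> 41 -> 26 -> 17 -> 16 -> None


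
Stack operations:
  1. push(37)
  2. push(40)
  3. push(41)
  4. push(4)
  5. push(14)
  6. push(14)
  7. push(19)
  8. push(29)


push(37) -> [37]
push(40) -> [37, 40]
push(41) -> [37, 40, 41]
push(4) -> [37, 40, 41, 4]
push(14) -> [37, 40, 41, 4, 14]
push(14) -> [37, 40, 41, 4, 14, 14]
push(19) -> [37, 40, 41, 4, 14, 14, 19]
push(29) -> [37, 40, 41, 4, 14, 14, 19, 29]

Final stack: [37, 40, 41, 4, 14, 14, 19, 29]


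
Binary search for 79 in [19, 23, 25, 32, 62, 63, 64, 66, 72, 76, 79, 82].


Step 1: lo=0, hi=11, mid=5, val=63
Step 2: lo=6, hi=11, mid=8, val=72
Step 3: lo=9, hi=11, mid=10, val=79

Found at index 10


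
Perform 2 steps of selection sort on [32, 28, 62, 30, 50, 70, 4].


Initial: [32, 28, 62, 30, 50, 70, 4]
Step 1: min=4 at 6
  Swap: [4, 28, 62, 30, 50, 70, 32]
Step 2: min=28 at 1
  Swap: [4, 28, 62, 30, 50, 70, 32]

After 2 steps: [4, 28, 62, 30, 50, 70, 32]


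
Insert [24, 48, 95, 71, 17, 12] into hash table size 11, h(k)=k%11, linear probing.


Insert 24: h=2 -> slot 2
Insert 48: h=4 -> slot 4
Insert 95: h=7 -> slot 7
Insert 71: h=5 -> slot 5
Insert 17: h=6 -> slot 6
Insert 12: h=1 -> slot 1

Table: [None, 12, 24, None, 48, 71, 17, 95, None, None, None]


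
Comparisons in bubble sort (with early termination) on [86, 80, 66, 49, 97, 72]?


Algorithm: bubble sort (with early termination)
Input: [86, 80, 66, 49, 97, 72]
Sorted: [49, 66, 72, 80, 86, 97]

14


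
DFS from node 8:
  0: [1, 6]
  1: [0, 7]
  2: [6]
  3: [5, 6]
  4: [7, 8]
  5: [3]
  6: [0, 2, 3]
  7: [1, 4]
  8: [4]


Visit 8, push [4]
Visit 4, push [7]
Visit 7, push [1]
Visit 1, push [0]
Visit 0, push [6]
Visit 6, push [3, 2]
Visit 2, push []
Visit 3, push [5]
Visit 5, push []

DFS order: [8, 4, 7, 1, 0, 6, 2, 3, 5]


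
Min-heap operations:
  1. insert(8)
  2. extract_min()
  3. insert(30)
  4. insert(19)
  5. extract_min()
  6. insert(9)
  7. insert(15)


insert(8) -> [8]
extract_min()->8, []
insert(30) -> [30]
insert(19) -> [19, 30]
extract_min()->19, [30]
insert(9) -> [9, 30]
insert(15) -> [9, 30, 15]

Final heap: [9, 30, 15]


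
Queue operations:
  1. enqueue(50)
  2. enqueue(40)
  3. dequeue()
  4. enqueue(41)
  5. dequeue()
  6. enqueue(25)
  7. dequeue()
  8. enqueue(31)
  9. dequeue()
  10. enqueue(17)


enqueue(50) -> [50]
enqueue(40) -> [50, 40]
dequeue()->50, [40]
enqueue(41) -> [40, 41]
dequeue()->40, [41]
enqueue(25) -> [41, 25]
dequeue()->41, [25]
enqueue(31) -> [25, 31]
dequeue()->25, [31]
enqueue(17) -> [31, 17]

Final queue: [31, 17]


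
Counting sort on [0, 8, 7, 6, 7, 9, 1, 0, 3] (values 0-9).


Input: [0, 8, 7, 6, 7, 9, 1, 0, 3]
Counts: [2, 1, 0, 1, 0, 0, 1, 2, 1, 1]

Sorted: [0, 0, 1, 3, 6, 7, 7, 8, 9]


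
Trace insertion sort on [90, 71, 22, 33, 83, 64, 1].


Initial: [90, 71, 22, 33, 83, 64, 1]
Insert 71: [71, 90, 22, 33, 83, 64, 1]
Insert 22: [22, 71, 90, 33, 83, 64, 1]
Insert 33: [22, 33, 71, 90, 83, 64, 1]
Insert 83: [22, 33, 71, 83, 90, 64, 1]
Insert 64: [22, 33, 64, 71, 83, 90, 1]
Insert 1: [1, 22, 33, 64, 71, 83, 90]

Sorted: [1, 22, 33, 64, 71, 83, 90]


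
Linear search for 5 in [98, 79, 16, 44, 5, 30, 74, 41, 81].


i=0: 98!=5
i=1: 79!=5
i=2: 16!=5
i=3: 44!=5
i=4: 5==5 found!

Found at 4, 5 comps


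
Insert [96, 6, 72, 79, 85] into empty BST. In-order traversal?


Insert 96: root
Insert 6: L from 96
Insert 72: L from 96 -> R from 6
Insert 79: L from 96 -> R from 6 -> R from 72
Insert 85: L from 96 -> R from 6 -> R from 72 -> R from 79

In-order: [6, 72, 79, 85, 96]


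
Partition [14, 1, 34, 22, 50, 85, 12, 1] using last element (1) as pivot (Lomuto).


Pivot: 1
  1 <= 1: swap -> [1, 14, 34, 22, 50, 85, 12, 1]
Place pivot at 1: [1, 1, 34, 22, 50, 85, 12, 14]

Partitioned: [1, 1, 34, 22, 50, 85, 12, 14]


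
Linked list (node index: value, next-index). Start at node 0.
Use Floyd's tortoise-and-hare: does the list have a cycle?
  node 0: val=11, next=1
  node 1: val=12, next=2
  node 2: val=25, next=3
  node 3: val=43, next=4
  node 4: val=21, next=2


Floyd's tortoise (slow, +1) and hare (fast, +2):
  init: slow=0, fast=0
  step 1: slow=1, fast=2
  step 2: slow=2, fast=4
  step 3: slow=3, fast=3
  slow == fast at node 3: cycle detected

Cycle: yes


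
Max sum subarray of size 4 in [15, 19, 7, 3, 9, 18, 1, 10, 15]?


[0:4]: 44
[1:5]: 38
[2:6]: 37
[3:7]: 31
[4:8]: 38
[5:9]: 44

Max: 44 at [0:4]


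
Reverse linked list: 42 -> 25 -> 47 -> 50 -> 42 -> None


Step 1: curr=42, set curr.next=prev(None) | reversed so far: 42
Step 2: curr=25, set curr.next=prev(42) | reversed so far: 25 -> 42
Step 3: curr=47, set curr.next=prev(25) | reversed so far: 47 -> 25 -> 42
Step 4: curr=50, set curr.next=prev(47) | reversed so far: 50 -> 47 -> 25 -> 42
Step 5: curr=42, set curr.next=prev(50) | reversed so far: 42 -> 50 -> 47 -> 25 -> 42

42 -> 50 -> 47 -> 25 -> 42 -> None


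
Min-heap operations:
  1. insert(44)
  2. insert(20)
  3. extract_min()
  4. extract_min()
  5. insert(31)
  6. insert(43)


insert(44) -> [44]
insert(20) -> [20, 44]
extract_min()->20, [44]
extract_min()->44, []
insert(31) -> [31]
insert(43) -> [31, 43]

Final heap: [31, 43]


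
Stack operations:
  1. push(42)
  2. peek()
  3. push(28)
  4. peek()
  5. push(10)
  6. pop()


push(42) -> [42]
peek()->42
push(28) -> [42, 28]
peek()->28
push(10) -> [42, 28, 10]
pop()->10, [42, 28]

Final stack: [42, 28]


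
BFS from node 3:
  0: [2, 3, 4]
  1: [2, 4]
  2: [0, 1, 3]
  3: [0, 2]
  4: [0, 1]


Visit 3, enqueue [0, 2]
Visit 0, enqueue [4]
Visit 2, enqueue [1]
Visit 4, enqueue []
Visit 1, enqueue []

BFS order: [3, 0, 2, 4, 1]


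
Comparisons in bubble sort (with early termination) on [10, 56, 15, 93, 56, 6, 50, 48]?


Algorithm: bubble sort (with early termination)
Input: [10, 56, 15, 93, 56, 6, 50, 48]
Sorted: [6, 10, 15, 48, 50, 56, 56, 93]

27


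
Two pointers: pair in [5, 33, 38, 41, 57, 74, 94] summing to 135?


lo=0(5)+hi=6(94)=99
lo=1(33)+hi=6(94)=127
lo=2(38)+hi=6(94)=132
lo=3(41)+hi=6(94)=135

Yes: 41+94=135


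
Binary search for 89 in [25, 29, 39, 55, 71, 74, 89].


Step 1: lo=0, hi=6, mid=3, val=55
Step 2: lo=4, hi=6, mid=5, val=74
Step 3: lo=6, hi=6, mid=6, val=89

Found at index 6


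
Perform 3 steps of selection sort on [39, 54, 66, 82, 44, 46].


Initial: [39, 54, 66, 82, 44, 46]
Step 1: min=39 at 0
  Swap: [39, 54, 66, 82, 44, 46]
Step 2: min=44 at 4
  Swap: [39, 44, 66, 82, 54, 46]
Step 3: min=46 at 5
  Swap: [39, 44, 46, 82, 54, 66]

After 3 steps: [39, 44, 46, 82, 54, 66]


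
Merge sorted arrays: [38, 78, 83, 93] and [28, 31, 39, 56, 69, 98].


Take 28 from B
Take 31 from B
Take 38 from A
Take 39 from B
Take 56 from B
Take 69 from B
Take 78 from A
Take 83 from A
Take 93 from A

Merged: [28, 31, 38, 39, 56, 69, 78, 83, 93, 98]


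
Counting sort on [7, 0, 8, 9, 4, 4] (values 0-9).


Input: [7, 0, 8, 9, 4, 4]
Counts: [1, 0, 0, 0, 2, 0, 0, 1, 1, 1]

Sorted: [0, 4, 4, 7, 8, 9]


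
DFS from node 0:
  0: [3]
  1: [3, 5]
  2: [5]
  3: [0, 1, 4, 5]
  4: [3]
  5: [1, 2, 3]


Visit 0, push [3]
Visit 3, push [5, 4, 1]
Visit 1, push [5]
Visit 5, push [2]
Visit 2, push []
Visit 4, push []

DFS order: [0, 3, 1, 5, 2, 4]


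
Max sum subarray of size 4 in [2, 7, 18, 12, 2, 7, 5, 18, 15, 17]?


[0:4]: 39
[1:5]: 39
[2:6]: 39
[3:7]: 26
[4:8]: 32
[5:9]: 45
[6:10]: 55

Max: 55 at [6:10]


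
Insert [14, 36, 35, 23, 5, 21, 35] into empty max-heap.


Insert 14: [14]
Insert 36: [36, 14]
Insert 35: [36, 14, 35]
Insert 23: [36, 23, 35, 14]
Insert 5: [36, 23, 35, 14, 5]
Insert 21: [36, 23, 35, 14, 5, 21]
Insert 35: [36, 23, 35, 14, 5, 21, 35]

Final heap: [36, 23, 35, 14, 5, 21, 35]


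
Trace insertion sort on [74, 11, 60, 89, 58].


Initial: [74, 11, 60, 89, 58]
Insert 11: [11, 74, 60, 89, 58]
Insert 60: [11, 60, 74, 89, 58]
Insert 89: [11, 60, 74, 89, 58]
Insert 58: [11, 58, 60, 74, 89]

Sorted: [11, 58, 60, 74, 89]


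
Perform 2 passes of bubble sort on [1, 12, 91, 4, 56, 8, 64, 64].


Initial: [1, 12, 91, 4, 56, 8, 64, 64]
Pass 1: [1, 12, 4, 56, 8, 64, 64, 91] (5 swaps)
Pass 2: [1, 4, 12, 8, 56, 64, 64, 91] (2 swaps)

After 2 passes: [1, 4, 12, 8, 56, 64, 64, 91]


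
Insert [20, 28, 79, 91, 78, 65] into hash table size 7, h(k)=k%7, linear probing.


Insert 20: h=6 -> slot 6
Insert 28: h=0 -> slot 0
Insert 79: h=2 -> slot 2
Insert 91: h=0, 1 probes -> slot 1
Insert 78: h=1, 2 probes -> slot 3
Insert 65: h=2, 2 probes -> slot 4

Table: [28, 91, 79, 78, 65, None, 20]


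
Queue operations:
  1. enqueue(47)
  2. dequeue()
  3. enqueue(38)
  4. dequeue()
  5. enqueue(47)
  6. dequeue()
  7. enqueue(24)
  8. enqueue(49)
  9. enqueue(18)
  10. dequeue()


enqueue(47) -> [47]
dequeue()->47, []
enqueue(38) -> [38]
dequeue()->38, []
enqueue(47) -> [47]
dequeue()->47, []
enqueue(24) -> [24]
enqueue(49) -> [24, 49]
enqueue(18) -> [24, 49, 18]
dequeue()->24, [49, 18]

Final queue: [49, 18]


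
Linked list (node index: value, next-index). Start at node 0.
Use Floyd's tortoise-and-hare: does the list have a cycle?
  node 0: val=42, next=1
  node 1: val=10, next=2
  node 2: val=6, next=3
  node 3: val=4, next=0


Floyd's tortoise (slow, +1) and hare (fast, +2):
  init: slow=0, fast=0
  step 1: slow=1, fast=2
  step 2: slow=2, fast=0
  step 3: slow=3, fast=2
  step 4: slow=0, fast=0
  slow == fast at node 0: cycle detected

Cycle: yes


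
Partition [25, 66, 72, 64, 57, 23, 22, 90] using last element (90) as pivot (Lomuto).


Pivot: 90
  25 <= 90: advance i (no swap)
  66 <= 90: advance i (no swap)
  72 <= 90: advance i (no swap)
  64 <= 90: advance i (no swap)
  57 <= 90: advance i (no swap)
  23 <= 90: advance i (no swap)
  22 <= 90: advance i (no swap)
Place pivot at 7: [25, 66, 72, 64, 57, 23, 22, 90]

Partitioned: [25, 66, 72, 64, 57, 23, 22, 90]


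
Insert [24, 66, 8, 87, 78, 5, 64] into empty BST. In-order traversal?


Insert 24: root
Insert 66: R from 24
Insert 8: L from 24
Insert 87: R from 24 -> R from 66
Insert 78: R from 24 -> R from 66 -> L from 87
Insert 5: L from 24 -> L from 8
Insert 64: R from 24 -> L from 66

In-order: [5, 8, 24, 64, 66, 78, 87]


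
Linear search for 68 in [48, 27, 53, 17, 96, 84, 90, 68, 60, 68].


i=0: 48!=68
i=1: 27!=68
i=2: 53!=68
i=3: 17!=68
i=4: 96!=68
i=5: 84!=68
i=6: 90!=68
i=7: 68==68 found!

Found at 7, 8 comps


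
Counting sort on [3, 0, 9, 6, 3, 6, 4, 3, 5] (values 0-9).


Input: [3, 0, 9, 6, 3, 6, 4, 3, 5]
Counts: [1, 0, 0, 3, 1, 1, 2, 0, 0, 1]

Sorted: [0, 3, 3, 3, 4, 5, 6, 6, 9]


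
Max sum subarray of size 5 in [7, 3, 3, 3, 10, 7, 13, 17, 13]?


[0:5]: 26
[1:6]: 26
[2:7]: 36
[3:8]: 50
[4:9]: 60

Max: 60 at [4:9]


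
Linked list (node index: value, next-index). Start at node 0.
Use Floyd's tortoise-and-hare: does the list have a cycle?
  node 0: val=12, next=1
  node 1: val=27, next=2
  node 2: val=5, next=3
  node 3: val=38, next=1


Floyd's tortoise (slow, +1) and hare (fast, +2):
  init: slow=0, fast=0
  step 1: slow=1, fast=2
  step 2: slow=2, fast=1
  step 3: slow=3, fast=3
  slow == fast at node 3: cycle detected

Cycle: yes


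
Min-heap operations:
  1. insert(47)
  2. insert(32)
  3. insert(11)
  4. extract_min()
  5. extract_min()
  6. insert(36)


insert(47) -> [47]
insert(32) -> [32, 47]
insert(11) -> [11, 47, 32]
extract_min()->11, [32, 47]
extract_min()->32, [47]
insert(36) -> [36, 47]

Final heap: [36, 47]


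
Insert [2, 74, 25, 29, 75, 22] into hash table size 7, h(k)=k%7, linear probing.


Insert 2: h=2 -> slot 2
Insert 74: h=4 -> slot 4
Insert 25: h=4, 1 probes -> slot 5
Insert 29: h=1 -> slot 1
Insert 75: h=5, 1 probes -> slot 6
Insert 22: h=1, 2 probes -> slot 3

Table: [None, 29, 2, 22, 74, 25, 75]


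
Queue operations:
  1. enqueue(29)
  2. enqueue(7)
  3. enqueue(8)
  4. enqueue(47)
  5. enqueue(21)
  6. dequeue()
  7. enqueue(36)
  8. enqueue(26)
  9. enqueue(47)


enqueue(29) -> [29]
enqueue(7) -> [29, 7]
enqueue(8) -> [29, 7, 8]
enqueue(47) -> [29, 7, 8, 47]
enqueue(21) -> [29, 7, 8, 47, 21]
dequeue()->29, [7, 8, 47, 21]
enqueue(36) -> [7, 8, 47, 21, 36]
enqueue(26) -> [7, 8, 47, 21, 36, 26]
enqueue(47) -> [7, 8, 47, 21, 36, 26, 47]

Final queue: [7, 8, 47, 21, 36, 26, 47]


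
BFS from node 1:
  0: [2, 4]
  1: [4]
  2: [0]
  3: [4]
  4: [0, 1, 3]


Visit 1, enqueue [4]
Visit 4, enqueue [0, 3]
Visit 0, enqueue [2]
Visit 3, enqueue []
Visit 2, enqueue []

BFS order: [1, 4, 0, 3, 2]


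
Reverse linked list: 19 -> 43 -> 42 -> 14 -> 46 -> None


Step 1: curr=19, set curr.next=prev(None) | reversed so far: 19
Step 2: curr=43, set curr.next=prev(19) | reversed so far: 43 -> 19
Step 3: curr=42, set curr.next=prev(43) | reversed so far: 42 -> 43 -> 19
Step 4: curr=14, set curr.next=prev(42) | reversed so far: 14 -> 42 -> 43 -> 19
Step 5: curr=46, set curr.next=prev(14) | reversed so far: 46 -> 14 -> 42 -> 43 -> 19

46 -> 14 -> 42 -> 43 -> 19 -> None


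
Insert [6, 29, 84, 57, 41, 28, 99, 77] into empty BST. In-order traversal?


Insert 6: root
Insert 29: R from 6
Insert 84: R from 6 -> R from 29
Insert 57: R from 6 -> R from 29 -> L from 84
Insert 41: R from 6 -> R from 29 -> L from 84 -> L from 57
Insert 28: R from 6 -> L from 29
Insert 99: R from 6 -> R from 29 -> R from 84
Insert 77: R from 6 -> R from 29 -> L from 84 -> R from 57

In-order: [6, 28, 29, 41, 57, 77, 84, 99]


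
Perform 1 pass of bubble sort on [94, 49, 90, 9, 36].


Initial: [94, 49, 90, 9, 36]
Pass 1: [49, 90, 9, 36, 94] (4 swaps)

After 1 pass: [49, 90, 9, 36, 94]


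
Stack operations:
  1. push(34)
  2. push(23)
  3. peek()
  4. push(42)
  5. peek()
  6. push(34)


push(34) -> [34]
push(23) -> [34, 23]
peek()->23
push(42) -> [34, 23, 42]
peek()->42
push(34) -> [34, 23, 42, 34]

Final stack: [34, 23, 42, 34]


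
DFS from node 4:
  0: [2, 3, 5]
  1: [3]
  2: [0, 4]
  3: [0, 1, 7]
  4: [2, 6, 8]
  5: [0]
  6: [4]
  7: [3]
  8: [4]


Visit 4, push [8, 6, 2]
Visit 2, push [0]
Visit 0, push [5, 3]
Visit 3, push [7, 1]
Visit 1, push []
Visit 7, push []
Visit 5, push []
Visit 6, push []
Visit 8, push []

DFS order: [4, 2, 0, 3, 1, 7, 5, 6, 8]


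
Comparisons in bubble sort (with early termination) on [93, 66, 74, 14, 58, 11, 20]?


Algorithm: bubble sort (with early termination)
Input: [93, 66, 74, 14, 58, 11, 20]
Sorted: [11, 14, 20, 58, 66, 74, 93]

21


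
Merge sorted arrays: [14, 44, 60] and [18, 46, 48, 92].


Take 14 from A
Take 18 from B
Take 44 from A
Take 46 from B
Take 48 from B
Take 60 from A

Merged: [14, 18, 44, 46, 48, 60, 92]


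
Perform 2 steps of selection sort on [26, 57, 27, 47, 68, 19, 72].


Initial: [26, 57, 27, 47, 68, 19, 72]
Step 1: min=19 at 5
  Swap: [19, 57, 27, 47, 68, 26, 72]
Step 2: min=26 at 5
  Swap: [19, 26, 27, 47, 68, 57, 72]

After 2 steps: [19, 26, 27, 47, 68, 57, 72]


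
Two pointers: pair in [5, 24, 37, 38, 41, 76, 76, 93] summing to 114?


lo=0(5)+hi=7(93)=98
lo=1(24)+hi=7(93)=117
lo=1(24)+hi=6(76)=100
lo=2(37)+hi=6(76)=113
lo=3(38)+hi=6(76)=114

Yes: 38+76=114


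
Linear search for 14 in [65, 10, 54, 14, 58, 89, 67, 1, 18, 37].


i=0: 65!=14
i=1: 10!=14
i=2: 54!=14
i=3: 14==14 found!

Found at 3, 4 comps


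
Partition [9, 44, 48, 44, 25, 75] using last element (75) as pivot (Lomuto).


Pivot: 75
  9 <= 75: advance i (no swap)
  44 <= 75: advance i (no swap)
  48 <= 75: advance i (no swap)
  44 <= 75: advance i (no swap)
  25 <= 75: advance i (no swap)
Place pivot at 5: [9, 44, 48, 44, 25, 75]

Partitioned: [9, 44, 48, 44, 25, 75]


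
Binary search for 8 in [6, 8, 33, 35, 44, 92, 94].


Step 1: lo=0, hi=6, mid=3, val=35
Step 2: lo=0, hi=2, mid=1, val=8

Found at index 1


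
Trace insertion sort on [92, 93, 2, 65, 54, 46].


Initial: [92, 93, 2, 65, 54, 46]
Insert 93: [92, 93, 2, 65, 54, 46]
Insert 2: [2, 92, 93, 65, 54, 46]
Insert 65: [2, 65, 92, 93, 54, 46]
Insert 54: [2, 54, 65, 92, 93, 46]
Insert 46: [2, 46, 54, 65, 92, 93]

Sorted: [2, 46, 54, 65, 92, 93]


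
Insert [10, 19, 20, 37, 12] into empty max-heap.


Insert 10: [10]
Insert 19: [19, 10]
Insert 20: [20, 10, 19]
Insert 37: [37, 20, 19, 10]
Insert 12: [37, 20, 19, 10, 12]

Final heap: [37, 20, 19, 10, 12]


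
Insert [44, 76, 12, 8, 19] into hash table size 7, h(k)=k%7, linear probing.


Insert 44: h=2 -> slot 2
Insert 76: h=6 -> slot 6
Insert 12: h=5 -> slot 5
Insert 8: h=1 -> slot 1
Insert 19: h=5, 2 probes -> slot 0

Table: [19, 8, 44, None, None, 12, 76]


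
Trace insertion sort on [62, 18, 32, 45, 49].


Initial: [62, 18, 32, 45, 49]
Insert 18: [18, 62, 32, 45, 49]
Insert 32: [18, 32, 62, 45, 49]
Insert 45: [18, 32, 45, 62, 49]
Insert 49: [18, 32, 45, 49, 62]

Sorted: [18, 32, 45, 49, 62]


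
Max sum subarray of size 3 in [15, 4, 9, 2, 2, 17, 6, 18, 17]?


[0:3]: 28
[1:4]: 15
[2:5]: 13
[3:6]: 21
[4:7]: 25
[5:8]: 41
[6:9]: 41

Max: 41 at [5:8]


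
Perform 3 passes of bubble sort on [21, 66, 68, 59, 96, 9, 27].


Initial: [21, 66, 68, 59, 96, 9, 27]
Pass 1: [21, 66, 59, 68, 9, 27, 96] (3 swaps)
Pass 2: [21, 59, 66, 9, 27, 68, 96] (3 swaps)
Pass 3: [21, 59, 9, 27, 66, 68, 96] (2 swaps)

After 3 passes: [21, 59, 9, 27, 66, 68, 96]


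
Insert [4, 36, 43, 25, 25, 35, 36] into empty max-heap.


Insert 4: [4]
Insert 36: [36, 4]
Insert 43: [43, 4, 36]
Insert 25: [43, 25, 36, 4]
Insert 25: [43, 25, 36, 4, 25]
Insert 35: [43, 25, 36, 4, 25, 35]
Insert 36: [43, 25, 36, 4, 25, 35, 36]

Final heap: [43, 25, 36, 4, 25, 35, 36]


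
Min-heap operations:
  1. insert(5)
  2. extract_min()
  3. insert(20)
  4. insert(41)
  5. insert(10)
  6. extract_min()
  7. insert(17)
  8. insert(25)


insert(5) -> [5]
extract_min()->5, []
insert(20) -> [20]
insert(41) -> [20, 41]
insert(10) -> [10, 41, 20]
extract_min()->10, [20, 41]
insert(17) -> [17, 41, 20]
insert(25) -> [17, 25, 20, 41]

Final heap: [17, 25, 20, 41]


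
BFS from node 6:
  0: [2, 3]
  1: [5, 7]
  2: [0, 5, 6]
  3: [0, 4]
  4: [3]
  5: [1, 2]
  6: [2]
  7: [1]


Visit 6, enqueue [2]
Visit 2, enqueue [0, 5]
Visit 0, enqueue [3]
Visit 5, enqueue [1]
Visit 3, enqueue [4]
Visit 1, enqueue [7]
Visit 4, enqueue []
Visit 7, enqueue []

BFS order: [6, 2, 0, 5, 3, 1, 4, 7]


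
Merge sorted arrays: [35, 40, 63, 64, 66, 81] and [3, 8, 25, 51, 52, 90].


Take 3 from B
Take 8 from B
Take 25 from B
Take 35 from A
Take 40 from A
Take 51 from B
Take 52 from B
Take 63 from A
Take 64 from A
Take 66 from A
Take 81 from A

Merged: [3, 8, 25, 35, 40, 51, 52, 63, 64, 66, 81, 90]


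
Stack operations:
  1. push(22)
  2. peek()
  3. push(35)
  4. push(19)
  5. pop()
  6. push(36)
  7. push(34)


push(22) -> [22]
peek()->22
push(35) -> [22, 35]
push(19) -> [22, 35, 19]
pop()->19, [22, 35]
push(36) -> [22, 35, 36]
push(34) -> [22, 35, 36, 34]

Final stack: [22, 35, 36, 34]


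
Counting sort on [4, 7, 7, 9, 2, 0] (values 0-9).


Input: [4, 7, 7, 9, 2, 0]
Counts: [1, 0, 1, 0, 1, 0, 0, 2, 0, 1]

Sorted: [0, 2, 4, 7, 7, 9]


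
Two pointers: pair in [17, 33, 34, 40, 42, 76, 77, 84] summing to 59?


lo=0(17)+hi=7(84)=101
lo=0(17)+hi=6(77)=94
lo=0(17)+hi=5(76)=93
lo=0(17)+hi=4(42)=59

Yes: 17+42=59


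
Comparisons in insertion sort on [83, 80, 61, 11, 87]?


Algorithm: insertion sort
Input: [83, 80, 61, 11, 87]
Sorted: [11, 61, 80, 83, 87]

7


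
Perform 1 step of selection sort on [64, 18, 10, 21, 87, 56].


Initial: [64, 18, 10, 21, 87, 56]
Step 1: min=10 at 2
  Swap: [10, 18, 64, 21, 87, 56]

After 1 step: [10, 18, 64, 21, 87, 56]


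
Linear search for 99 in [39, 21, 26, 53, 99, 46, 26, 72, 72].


i=0: 39!=99
i=1: 21!=99
i=2: 26!=99
i=3: 53!=99
i=4: 99==99 found!

Found at 4, 5 comps


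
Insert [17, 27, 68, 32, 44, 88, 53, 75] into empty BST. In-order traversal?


Insert 17: root
Insert 27: R from 17
Insert 68: R from 17 -> R from 27
Insert 32: R from 17 -> R from 27 -> L from 68
Insert 44: R from 17 -> R from 27 -> L from 68 -> R from 32
Insert 88: R from 17 -> R from 27 -> R from 68
Insert 53: R from 17 -> R from 27 -> L from 68 -> R from 32 -> R from 44
Insert 75: R from 17 -> R from 27 -> R from 68 -> L from 88

In-order: [17, 27, 32, 44, 53, 68, 75, 88]


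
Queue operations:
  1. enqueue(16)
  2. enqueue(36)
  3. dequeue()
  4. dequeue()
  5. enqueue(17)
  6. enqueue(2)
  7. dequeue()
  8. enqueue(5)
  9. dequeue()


enqueue(16) -> [16]
enqueue(36) -> [16, 36]
dequeue()->16, [36]
dequeue()->36, []
enqueue(17) -> [17]
enqueue(2) -> [17, 2]
dequeue()->17, [2]
enqueue(5) -> [2, 5]
dequeue()->2, [5]

Final queue: [5]


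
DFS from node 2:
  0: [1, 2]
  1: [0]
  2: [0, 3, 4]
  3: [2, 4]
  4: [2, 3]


Visit 2, push [4, 3, 0]
Visit 0, push [1]
Visit 1, push []
Visit 3, push [4]
Visit 4, push []

DFS order: [2, 0, 1, 3, 4]


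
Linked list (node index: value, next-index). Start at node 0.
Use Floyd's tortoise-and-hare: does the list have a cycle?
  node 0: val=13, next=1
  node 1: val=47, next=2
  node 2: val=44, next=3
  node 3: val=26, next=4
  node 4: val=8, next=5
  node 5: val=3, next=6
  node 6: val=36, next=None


Floyd's tortoise (slow, +1) and hare (fast, +2):
  init: slow=0, fast=0
  step 1: slow=1, fast=2
  step 2: slow=2, fast=4
  step 3: slow=3, fast=6
  step 4: fast -> None, no cycle

Cycle: no


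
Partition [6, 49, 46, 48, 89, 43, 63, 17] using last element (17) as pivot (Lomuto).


Pivot: 17
  6 <= 17: advance i (no swap)
Place pivot at 1: [6, 17, 46, 48, 89, 43, 63, 49]

Partitioned: [6, 17, 46, 48, 89, 43, 63, 49]


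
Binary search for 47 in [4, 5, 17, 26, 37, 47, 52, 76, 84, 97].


Step 1: lo=0, hi=9, mid=4, val=37
Step 2: lo=5, hi=9, mid=7, val=76
Step 3: lo=5, hi=6, mid=5, val=47

Found at index 5


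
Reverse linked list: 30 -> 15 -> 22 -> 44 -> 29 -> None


Step 1: curr=30, set curr.next=prev(None) | reversed so far: 30
Step 2: curr=15, set curr.next=prev(30) | reversed so far: 15 -> 30
Step 3: curr=22, set curr.next=prev(15) | reversed so far: 22 -> 15 -> 30
Step 4: curr=44, set curr.next=prev(22) | reversed so far: 44 -> 22 -> 15 -> 30
Step 5: curr=29, set curr.next=prev(44) | reversed so far: 29 -> 44 -> 22 -> 15 -> 30

29 -> 44 -> 22 -> 15 -> 30 -> None


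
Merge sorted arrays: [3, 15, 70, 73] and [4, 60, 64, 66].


Take 3 from A
Take 4 from B
Take 15 from A
Take 60 from B
Take 64 from B
Take 66 from B

Merged: [3, 4, 15, 60, 64, 66, 70, 73]


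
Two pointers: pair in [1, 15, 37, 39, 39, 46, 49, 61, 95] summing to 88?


lo=0(1)+hi=8(95)=96
lo=0(1)+hi=7(61)=62
lo=1(15)+hi=7(61)=76
lo=2(37)+hi=7(61)=98
lo=2(37)+hi=6(49)=86
lo=3(39)+hi=6(49)=88

Yes: 39+49=88


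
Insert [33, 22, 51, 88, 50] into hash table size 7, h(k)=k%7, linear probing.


Insert 33: h=5 -> slot 5
Insert 22: h=1 -> slot 1
Insert 51: h=2 -> slot 2
Insert 88: h=4 -> slot 4
Insert 50: h=1, 2 probes -> slot 3

Table: [None, 22, 51, 50, 88, 33, None]


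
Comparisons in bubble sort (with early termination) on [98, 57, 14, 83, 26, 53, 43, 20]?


Algorithm: bubble sort (with early termination)
Input: [98, 57, 14, 83, 26, 53, 43, 20]
Sorted: [14, 20, 26, 43, 53, 57, 83, 98]

28
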